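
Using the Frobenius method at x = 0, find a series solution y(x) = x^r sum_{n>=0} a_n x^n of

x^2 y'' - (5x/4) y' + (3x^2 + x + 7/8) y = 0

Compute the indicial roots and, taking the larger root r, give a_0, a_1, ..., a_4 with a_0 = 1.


Write in Frobenius form y'' + (p(x)/x) y' + (q(x)/x^2) y = 0:
  p(x) = -5/4,  q(x) = 3x^2 + x + 7/8.
Indicial equation: r(r-1) + (-5/4) r + (7/8) = 0 -> roots r_1 = 7/4, r_2 = 1/2.
Take r = r_1 = 7/4. Let y(x) = x^r sum_{n>=0} a_n x^n with a_0 = 1.
Substitute y = x^r sum a_n x^n and match x^{r+n}. The recurrence is
  D(n) a_n + 1 a_{n-1} + 3 a_{n-2} = 0,  where D(n) = (r+n)(r+n-1) + (-5/4)(r+n) + (7/8).
  a_n = [-1 a_{n-1} - 3 a_{n-2}] / D(n).
Since the indicial polynomial factors as (r - r_1)(r - r_2), D(n) = (r_1 + n - r_1)(r_1 + n - r_2) = n(n + 5/4).
Evaluating step by step (a_0 = 1):
  n = 1: D(1) = 1(1 + 5/4) = 9/4; numerator = -1(1) = -1; a_1 = (-1)/(9/4) = -4/9
  n = 2: D(2) = 2(2 + 5/4) = 13/2; numerator = -1(-4/9) - 3(1) = -23/9; a_2 = (-23/9)/(13/2) = -46/117
  n = 3: D(3) = 3(3 + 5/4) = 51/4; numerator = -1(-46/117) - 3(-4/9) = 202/117; a_3 = (202/117)/(51/4) = 808/5967
  n = 4: D(4) = 4(4 + 5/4) = 21; numerator = -1(808/5967) - 3(-46/117) = 6230/5967; a_4 = (6230/5967)/(21) = 890/17901

r = 7/4; a_0 = 1; a_1 = -4/9; a_2 = -46/117; a_3 = 808/5967; a_4 = 890/17901


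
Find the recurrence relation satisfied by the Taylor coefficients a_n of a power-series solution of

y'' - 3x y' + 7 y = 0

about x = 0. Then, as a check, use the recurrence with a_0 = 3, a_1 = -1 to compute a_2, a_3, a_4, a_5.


Substitute y = sum_n a_n x^n.
y''(x) has coefficient (n+2)(n+1) a_{n+2} at x^n;
-3 x y'(x) has coefficient -3 n a_n at x^n (shift);
7 y(x) has coefficient 7 a_n at x^n.
Matching x^n: (n+2)(n+1) a_{n+2} + (-3n + 7) a_n = 0.
Thus a_{n+2} = (3n - 7) / ((n+1)(n+2)) * a_n.

Check with a_0 = 3, a_1 = -1 (apply the recurrence for n = 0, 1, 2, 3): a_0 = 3, a_1 = -1, a_2 = -21/2, a_3 = 2/3, a_4 = 7/8, a_5 = 1/15.

a_(n+2) = (3n - 7) / ((n+1)(n+2)) * a_n; check: a_0 = 3, a_1 = -1, a_2 = -21/2, a_3 = 2/3, a_4 = 7/8, a_5 = 1/15


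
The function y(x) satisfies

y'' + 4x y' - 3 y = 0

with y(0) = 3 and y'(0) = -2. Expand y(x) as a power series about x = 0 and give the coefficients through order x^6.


Ansatz: y(x) = sum_{n>=0} a_n x^n, so y'(x) = sum_{n>=1} n a_n x^(n-1) and y''(x) = sum_{n>=2} n(n-1) a_n x^(n-2).
Substitute into P(x) y'' + Q(x) y' + R(x) y = 0 with P(x) = 1, Q(x) = 4x, R(x) = -3, and match powers of x.
Initial conditions: a_0 = 3, a_1 = -2.
Setting the coefficient of each power of x to zero and solving order by order (substituting the coefficients already found):
  x^0: 2 a_2 - 3 a_0 = 0  ->  2 a_2 = 3 a_0 = 9  ->  a_2 = 9/2
  x^1: 6 a_3 + a_1 = 0  ->  6 a_3 = -a_1 = 2  ->  a_3 = 1/3
  x^2: 12 a_4 + 5 a_2 = 0  ->  12 a_4 = -5 a_2 = -45/2  ->  a_4 = -15/8
  x^3: 20 a_5 + 9 a_3 = 0  ->  20 a_5 = -9 a_3 = -3  ->  a_5 = -3/20
  x^4: 30 a_6 + 13 a_4 = 0  ->  30 a_6 = -13 a_4 = 195/8  ->  a_6 = 13/16
Truncated series: y(x) = 3 - 2 x + (9/2) x^2 + (1/3) x^3 - (15/8) x^4 - (3/20) x^5 + (13/16) x^6 + O(x^7).

a_0 = 3; a_1 = -2; a_2 = 9/2; a_3 = 1/3; a_4 = -15/8; a_5 = -3/20; a_6 = 13/16


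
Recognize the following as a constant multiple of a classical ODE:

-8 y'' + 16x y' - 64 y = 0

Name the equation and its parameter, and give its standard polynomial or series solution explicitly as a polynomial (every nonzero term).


All three coefficients share the factor -8; dividing through by -8 gives  y'' - 2x y' + 8 y = 0.
This matches the Hermite equation y'' - 2x y' + 2n y = 0 with 2n = 8, so n = 4; the polynomial solution is H_4(x).
With y = sum_k a_k x^k, matching x^k gives (k+2)(k+1) a_{k+2} = 2(k - n) a_k = 2(k - 4) a_k. The right side vanishes at k = 4, so the series with the parity of 4 terminates at degree 4.
Standard normalization: leading coefficient of H_n is 2^n, so a_4 = 2^4 = 16. Work downward with a_k = (k+1)(k+2) a_{k+2} / (2(k - n)):
  a_2 = (3)(4)(16) / (2(2 - 4)) = 192/(-4) = -48
  a_0 = (1)(2)(-48) / (2(0 - 4)) = -96/(-8) = 12
Hence H_4(x) = 16 x^4 - 48 x^2 + 12.

H_4(x); series = 16 x^4 - 48 x^2 + 12


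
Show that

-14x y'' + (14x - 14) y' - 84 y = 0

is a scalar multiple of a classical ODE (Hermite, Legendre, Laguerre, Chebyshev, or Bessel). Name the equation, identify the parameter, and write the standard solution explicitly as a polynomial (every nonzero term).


All three coefficients share the factor -14; dividing through by -14 gives  x y'' + (1 - x) y' + 6 y = 0.
This matches the Laguerre equation x y'' + (1 - x) y' + n y = 0 with n = 6; the polynomial solution is L_6(x).
With y = sum_k a_k x^k, matching x^k gives (k+1)k a_{k+1} + (k+1) a_{k+1} - k a_k + n a_k = 0, i.e. (k+1)^2 a_{k+1} = (k - n) a_k = (k - 6) a_k. The right side vanishes at k = 6, so the series terminates at degree 6.
Standard normalization L_n(0) = 1 gives a_0 = 1. Work upward with a_{k+1} = (k - 6) a_k / (k+1)^2:
  a_1 = (0 - 6)(1) / 1^2 = -6/1 = -6
  a_2 = (1 - 6)(-6) / 2^2 = 30/4 = 15/2
  a_3 = (2 - 6)(15/2) / 3^2 = -30/9 = -10/3
  a_4 = (3 - 6)(-10/3) / 4^2 = 10/16 = 5/8
  a_5 = (4 - 6)(5/8) / 5^2 = (-5/4)/25 = -1/20
  a_6 = (5 - 6)(-1/20) / 6^2 = (1/20)/36 = 1/720
Hence L_6(x) = x^6/720 - x^5/20 + 5 x^4/8 - 10 x^3/3 + 15 x^2/2 - 6 x + 1.

L_6(x); series = x^6/720 - x^5/20 + 5 x^4/8 - 10 x^3/3 + 15 x^2/2 - 6 x + 1


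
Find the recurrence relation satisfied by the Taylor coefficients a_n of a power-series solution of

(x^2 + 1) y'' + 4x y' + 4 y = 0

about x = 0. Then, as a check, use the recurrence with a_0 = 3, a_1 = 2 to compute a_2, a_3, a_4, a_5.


Substitute y = sum_n a_n x^n.
(1 + 1 x^2) y'' contributes (n+2)(n+1) a_{n+2} + n(n-1) a_n at x^n.
4 x y'(x) contributes 4 n a_n at x^n.
4 y(x) contributes 4 a_n at x^n.
Matching x^n: (n+2)(n+1) a_{n+2} + (n(n-1) + 4 n + 4) a_n = 0.
Thus a_{n+2} = (-n(n-1) - 4 n - 4) / ((n+1)(n+2)) * a_n.

Check with a_0 = 3, a_1 = 2 (apply the recurrence for n = 0, 1, 2, 3): a_0 = 3, a_1 = 2, a_2 = -6, a_3 = -8/3, a_4 = 7, a_5 = 44/15.

a_(n+2) = (-n(n-1) - 4 n - 4) / ((n+1)(n+2)) * a_n; check: a_0 = 3, a_1 = 2, a_2 = -6, a_3 = -8/3, a_4 = 7, a_5 = 44/15


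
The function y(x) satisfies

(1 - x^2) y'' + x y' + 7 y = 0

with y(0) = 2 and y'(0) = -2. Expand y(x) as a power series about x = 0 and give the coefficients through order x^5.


Ansatz: y(x) = sum_{n>=0} a_n x^n, so y'(x) = sum_{n>=1} n a_n x^(n-1) and y''(x) = sum_{n>=2} n(n-1) a_n x^(n-2).
Substitute into P(x) y'' + Q(x) y' + R(x) y = 0 with P(x) = 1 - x^2, Q(x) = x, R(x) = 7, and match powers of x.
Initial conditions: a_0 = 2, a_1 = -2.
Setting the coefficient of each power of x to zero and solving order by order (substituting the coefficients already found):
  x^0: 2 a_2 + 7 a_0 = 0  ->  2 a_2 = -7 a_0 = -14  ->  a_2 = -7
  x^1: 6 a_3 + 8 a_1 = 0  ->  6 a_3 = -8 a_1 = 16  ->  a_3 = 8/3
  x^2: 12 a_4 + 7 a_2 = 0  ->  12 a_4 = -7 a_2 = 49  ->  a_4 = 49/12
  x^3: 20 a_5 + 4 a_3 = 0  ->  20 a_5 = -4 a_3 = -32/3  ->  a_5 = -8/15
Truncated series: y(x) = 2 - 2 x - 7 x^2 + (8/3) x^3 + (49/12) x^4 - (8/15) x^5 + O(x^6).

a_0 = 2; a_1 = -2; a_2 = -7; a_3 = 8/3; a_4 = 49/12; a_5 = -8/15


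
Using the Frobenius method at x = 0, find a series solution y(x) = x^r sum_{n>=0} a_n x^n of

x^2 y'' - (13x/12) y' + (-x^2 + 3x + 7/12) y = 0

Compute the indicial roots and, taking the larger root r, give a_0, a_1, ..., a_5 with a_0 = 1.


Write in Frobenius form y'' + (p(x)/x) y' + (q(x)/x^2) y = 0:
  p(x) = -13/12,  q(x) = -x^2 + 3x + 7/12.
Indicial equation: r(r-1) + (-13/12) r + (7/12) = 0 -> roots r_1 = 7/4, r_2 = 1/3.
Take r = r_1 = 7/4. Let y(x) = x^r sum_{n>=0} a_n x^n with a_0 = 1.
Substitute y = x^r sum a_n x^n and match x^{r+n}. The recurrence is
  D(n) a_n + 3 a_{n-1} - 1 a_{n-2} = 0,  where D(n) = (r+n)(r+n-1) + (-13/12)(r+n) + (7/12).
  a_n = [-3 a_{n-1} + 1 a_{n-2}] / D(n).
Since the indicial polynomial factors as (r - r_1)(r - r_2), D(n) = (r_1 + n - r_1)(r_1 + n - r_2) = n(n + 17/12).
Evaluating step by step (a_0 = 1):
  n = 1: D(1) = 1(1 + 17/12) = 29/12; numerator = -3(1) = -3; a_1 = (-3)/(29/12) = -36/29
  n = 2: D(2) = 2(2 + 17/12) = 41/6; numerator = -3(-36/29) + 1(1) = 137/29; a_2 = (137/29)/(41/6) = 822/1189
  n = 3: D(3) = 3(3 + 17/12) = 53/4; numerator = -3(822/1189) + 1(-36/29) = -3942/1189; a_3 = (-3942/1189)/(53/4) = -15768/63017
  n = 4: D(4) = 4(4 + 17/12) = 65/3; numerator = -3(-15768/63017) + 1(822/1189) = 90870/63017; a_4 = (90870/63017)/(65/3) = 4194/63017
  n = 5: D(5) = 5(5 + 17/12) = 385/12; numerator = -3(4194/63017) + 1(-15768/63017) = -28350/63017; a_5 = (-28350/63017)/(385/12) = -9720/693187

r = 7/4; a_0 = 1; a_1 = -36/29; a_2 = 822/1189; a_3 = -15768/63017; a_4 = 4194/63017; a_5 = -9720/693187


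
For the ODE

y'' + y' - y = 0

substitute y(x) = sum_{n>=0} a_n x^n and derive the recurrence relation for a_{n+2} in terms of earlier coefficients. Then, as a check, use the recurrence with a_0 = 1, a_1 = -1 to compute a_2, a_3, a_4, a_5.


Substitute y = sum_n a_n x^n.
y''(x) has coefficient (n+2)(n+1) a_{n+2} at x^n;
y'(x) has coefficient (n+1) a_{n+1} at x^n;
-y(x) has coefficient -1 a_n at x^n.
Matching x^n: (n+2)(n+1) a_{n+2} + (n+1) a_{n+1} - 1 a_n = 0.
Thus a_{n+2} = [-(n+1) a_{n+1} + 1 a_n] / ((n+1)(n+2)).

Check with a_0 = 1, a_1 = -1 (apply the recurrence for n = 0, 1, 2, 3): a_0 = 1, a_1 = -1, a_2 = 1, a_3 = -1/2, a_4 = 5/24, a_5 = -1/15.

a_(n+2) = [-(n+1) a_(n+1) + 1 a_n] / ((n+1)(n+2)); check: a_0 = 1, a_1 = -1, a_2 = 1, a_3 = -1/2, a_4 = 5/24, a_5 = -1/15


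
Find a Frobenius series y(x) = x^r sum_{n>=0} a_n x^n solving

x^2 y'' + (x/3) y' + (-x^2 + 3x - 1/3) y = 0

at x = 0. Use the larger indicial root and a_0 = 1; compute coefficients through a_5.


Write in Frobenius form y'' + (p(x)/x) y' + (q(x)/x^2) y = 0:
  p(x) = 1/3,  q(x) = -x^2 + 3x - 1/3.
Indicial equation: r(r-1) + (1/3) r + (-1/3) = 0 -> roots r_1 = 1, r_2 = -1/3.
Take r = r_1 = 1. Let y(x) = x^r sum_{n>=0} a_n x^n with a_0 = 1.
Substitute y = x^r sum a_n x^n and match x^{r+n}. The recurrence is
  D(n) a_n + 3 a_{n-1} - 1 a_{n-2} = 0,  where D(n) = (r+n)(r+n-1) + (1/3)(r+n) + (-1/3).
  a_n = [-3 a_{n-1} + 1 a_{n-2}] / D(n).
Since the indicial polynomial factors as (r - r_1)(r - r_2), D(n) = (r_1 + n - r_1)(r_1 + n - r_2) = n(n + 4/3).
Evaluating step by step (a_0 = 1):
  n = 1: D(1) = 1(1 + 4/3) = 7/3; numerator = -3(1) = -3; a_1 = (-3)/(7/3) = -9/7
  n = 2: D(2) = 2(2 + 4/3) = 20/3; numerator = -3(-9/7) + 1(1) = 34/7; a_2 = (34/7)/(20/3) = 51/70
  n = 3: D(3) = 3(3 + 4/3) = 13; numerator = -3(51/70) + 1(-9/7) = -243/70; a_3 = (-243/70)/(13) = -243/910
  n = 4: D(4) = 4(4 + 4/3) = 64/3; numerator = -3(-243/910) + 1(51/70) = 696/455; a_4 = (696/455)/(64/3) = 261/3640
  n = 5: D(5) = 5(5 + 4/3) = 95/3; numerator = -3(261/3640) + 1(-243/910) = -27/56; a_5 = (-27/56)/(95/3) = -81/5320

r = 1; a_0 = 1; a_1 = -9/7; a_2 = 51/70; a_3 = -243/910; a_4 = 261/3640; a_5 = -81/5320


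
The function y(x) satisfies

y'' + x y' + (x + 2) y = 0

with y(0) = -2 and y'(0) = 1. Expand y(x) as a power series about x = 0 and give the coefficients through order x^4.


Ansatz: y(x) = sum_{n>=0} a_n x^n, so y'(x) = sum_{n>=1} n a_n x^(n-1) and y''(x) = sum_{n>=2} n(n-1) a_n x^(n-2).
Substitute into P(x) y'' + Q(x) y' + R(x) y = 0 with P(x) = 1, Q(x) = x, R(x) = x + 2, and match powers of x.
Initial conditions: a_0 = -2, a_1 = 1.
Setting the coefficient of each power of x to zero and solving order by order (substituting the coefficients already found):
  x^0: 2 a_2 + 2 a_0 = 0  ->  2 a_2 = -2 a_0 = 4  ->  a_2 = 2
  x^1: 6 a_3 + 3 a_1 + a_0 = 0  ->  6 a_3 = -3 a_1 - a_0 = -1  ->  a_3 = -1/6
  x^2: 12 a_4 + 4 a_2 + a_1 = 0  ->  12 a_4 = -4 a_2 - a_1 = -9  ->  a_4 = -3/4
Truncated series: y(x) = -2 + x + 2 x^2 - (1/6) x^3 - (3/4) x^4 + O(x^5).

a_0 = -2; a_1 = 1; a_2 = 2; a_3 = -1/6; a_4 = -3/4


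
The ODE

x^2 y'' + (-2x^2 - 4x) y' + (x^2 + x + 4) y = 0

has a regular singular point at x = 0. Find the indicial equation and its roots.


Divide by x^2 to reach normal form y'' + P_1(x) y' + P_2(x) y = 0 with P_1(x) = -2 - 4/x and P_2(x) = 1 + 1/x + 4/x^2.
x = 0 is a singular point because the y'-coefficient -2 - 4/x has a pole at x = 0 and the y-coefficient 1 + 1/x + 4/x^2 has a pole at x = 0.
It is a regular singular point because x P_1(x) = p(x) = -2x - 4 and x^2 P_2(x) = q(x) = x^2 + x + 4 are polynomials, hence analytic at x = 0.
p(0) = -4,  q(0) = 4.
Indicial equation: r(r-1) + p(0) r + q(0) = 0, i.e. r^2 + (p(0) - 1) r + q(0) = 0, i.e. r^2 - 5 r + 4 = 0.
Discriminant: (-5)^2 - 4(4) = 9, so r = (5 ± 3)/2.
Solving: r_1 = 4, r_2 = 1.

indicial: r^2 - 5 r + 4 = 0; roots r_1 = 4, r_2 = 1


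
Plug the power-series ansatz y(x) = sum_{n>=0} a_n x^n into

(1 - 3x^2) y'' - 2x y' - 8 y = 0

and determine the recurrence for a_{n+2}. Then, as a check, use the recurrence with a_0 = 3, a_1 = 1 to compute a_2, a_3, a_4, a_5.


Substitute y = sum_n a_n x^n.
(1 - 3 x^2) y'' contributes (n+2)(n+1) a_{n+2} - 3 n(n-1) a_n at x^n.
-2 x y'(x) contributes -2 n a_n at x^n.
-8 y(x) contributes -8 a_n at x^n.
Matching x^n: (n+2)(n+1) a_{n+2} + (-3 n(n-1) - 2 n - 8) a_n = 0.
Thus a_{n+2} = (3 n(n-1) + 2 n + 8) / ((n+1)(n+2)) * a_n.

Check with a_0 = 3, a_1 = 1 (apply the recurrence for n = 0, 1, 2, 3): a_0 = 3, a_1 = 1, a_2 = 12, a_3 = 5/3, a_4 = 18, a_5 = 8/3.

a_(n+2) = (3 n(n-1) + 2 n + 8) / ((n+1)(n+2)) * a_n; check: a_0 = 3, a_1 = 1, a_2 = 12, a_3 = 5/3, a_4 = 18, a_5 = 8/3


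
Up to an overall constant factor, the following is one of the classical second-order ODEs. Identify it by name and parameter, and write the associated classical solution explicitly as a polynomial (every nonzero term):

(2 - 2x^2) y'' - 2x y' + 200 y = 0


All three coefficients share the factor 2; dividing through by 2 gives  (1 - x^2) y'' - x y' + 100 y = 0.
This matches the Chebyshev equation (1 - x^2) y'' - x y' + n^2 y = 0 (note the -x y' term, not -2x y') with n^2 = 100, so n = 10; the polynomial solution is T_10(x).
With y = sum_k a_k x^k, matching x^k gives (k+2)(k+1) a_{k+2} = (k^2 - n^2) a_k = (k - 10)(k + 10) a_k. The right side vanishes at k = 10, so the series with the parity of 10 terminates at degree 10.
Standard normalization: leading coefficient of T_n is 2^(n-1), so a_10 = 2^9 = 512. Work downward with a_k = (k+1)(k+2) a_{k+2} / ((k - 10)(k + 10)):
  a_8 = (9)(10)(512) / ((8 - 10)(8 + 10)) = 46080/(-36) = -1280
  a_6 = (7)(8)(-1280) / ((6 - 10)(6 + 10)) = -71680/(-64) = 1120
  a_4 = (5)(6)(1120) / ((4 - 10)(4 + 10)) = 33600/(-84) = -400
  a_2 = (3)(4)(-400) / ((2 - 10)(2 + 10)) = -4800/(-96) = 50
  a_0 = (1)(2)(50) / ((0 - 10)(0 + 10)) = 100/(-100) = -1
Hence T_10(x) = 512 x^10 - 1280 x^8 + 1120 x^6 - 400 x^4 + 50 x^2 - 1.

T_10(x); series = 512 x^10 - 1280 x^8 + 1120 x^6 - 400 x^4 + 50 x^2 - 1


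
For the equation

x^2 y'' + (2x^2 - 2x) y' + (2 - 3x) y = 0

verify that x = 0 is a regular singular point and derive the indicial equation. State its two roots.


Divide by x^2 to reach normal form y'' + P_1(x) y' + P_2(x) y = 0 with P_1(x) = 2 - 2/x and P_2(x) = -3/x + 2/x^2.
x = 0 is a singular point because the y'-coefficient 2 - 2/x has a pole at x = 0 and the y-coefficient -3/x + 2/x^2 has a pole at x = 0.
It is a regular singular point because x P_1(x) = p(x) = 2x - 2 and x^2 P_2(x) = q(x) = 2 - 3x are polynomials, hence analytic at x = 0.
p(0) = -2,  q(0) = 2.
Indicial equation: r(r-1) + p(0) r + q(0) = 0, i.e. r^2 + (p(0) - 1) r + q(0) = 0, i.e. r^2 - 3 r + 2 = 0.
Discriminant: (-3)^2 - 4(2) = 1, so r = (3 ± 1)/2.
Solving: r_1 = 2, r_2 = 1.

indicial: r^2 - 3 r + 2 = 0; roots r_1 = 2, r_2 = 1


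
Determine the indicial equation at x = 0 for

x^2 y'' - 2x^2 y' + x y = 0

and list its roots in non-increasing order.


Divide by x^2 to reach normal form y'' + P_1(x) y' + P_2(x) y = 0 with P_1(x) = -2 and P_2(x) = 1/x.
x = 0 is a singular point because the y-coefficient 1/x has a pole at x = 0.
It is a regular singular point because x P_1(x) = p(x) = -2x and x^2 P_2(x) = q(x) = x are polynomials, hence analytic at x = 0.
p(0) = 0,  q(0) = 0.
Indicial equation: r(r-1) + p(0) r + q(0) = 0, i.e. r^2 + (p(0) - 1) r + q(0) = 0, i.e. r^2 - 1 r = 0.
Discriminant: (-1)^2 - 4(0) = 1, so r = (1 ± 1)/2.
Solving: r_1 = 1, r_2 = 0.

indicial: r^2 - 1 r = 0; roots r_1 = 1, r_2 = 0


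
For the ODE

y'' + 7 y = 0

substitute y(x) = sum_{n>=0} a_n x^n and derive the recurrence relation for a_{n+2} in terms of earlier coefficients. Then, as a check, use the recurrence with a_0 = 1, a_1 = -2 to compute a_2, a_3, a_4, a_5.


Substitute y = sum_n a_n x^n into y'' + (const) y = 0.
y''(x) = sum_{n>=0} (n+2)(n+1) a_{n+2} x^n.
The ODE becomes sum_n [(n+2)(n+1) a_{n+2} + 7 a_n] x^n = 0.
Setting each coefficient to zero gives the recurrence:
  (n+2)(n+1) a_{n+2} + 7 a_n = 0,
  a_{n+2} = -7 / ((n+1)(n+2)) a_n.

Check with a_0 = 1, a_1 = -2 (apply the recurrence for n = 0, 1, 2, 3): a_0 = 1, a_1 = -2, a_2 = -7/2, a_3 = 7/3, a_4 = 49/24, a_5 = -49/60.

a_{n+2} = -7/((n+1)(n+2)) * a_n; check: a_0 = 1, a_1 = -2, a_2 = -7/2, a_3 = 7/3, a_4 = 49/24, a_5 = -49/60


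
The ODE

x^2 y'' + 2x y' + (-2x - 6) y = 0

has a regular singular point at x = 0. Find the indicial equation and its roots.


Divide by x^2 to reach normal form y'' + P_1(x) y' + P_2(x) y = 0 with P_1(x) = 2/x and P_2(x) = -2/x - 6/x^2.
x = 0 is a singular point because the y'-coefficient 2/x has a pole at x = 0 and the y-coefficient -2/x - 6/x^2 has a pole at x = 0.
It is a regular singular point because x P_1(x) = p(x) = 2 and x^2 P_2(x) = q(x) = -2x - 6 are polynomials, hence analytic at x = 0.
p(0) = 2,  q(0) = -6.
Indicial equation: r(r-1) + p(0) r + q(0) = 0, i.e. r^2 + (p(0) - 1) r + q(0) = 0, i.e. r^2 + 1 r - 6 = 0.
Discriminant: (1)^2 - 4(-6) = 25, so r = (-1 ± 5)/2.
Solving: r_1 = 2, r_2 = -3.

indicial: r^2 + 1 r - 6 = 0; roots r_1 = 2, r_2 = -3


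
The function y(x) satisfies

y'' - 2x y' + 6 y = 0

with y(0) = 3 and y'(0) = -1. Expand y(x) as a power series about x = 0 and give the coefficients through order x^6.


Ansatz: y(x) = sum_{n>=0} a_n x^n, so y'(x) = sum_{n>=1} n a_n x^(n-1) and y''(x) = sum_{n>=2} n(n-1) a_n x^(n-2).
Substitute into P(x) y'' + Q(x) y' + R(x) y = 0 with P(x) = 1, Q(x) = -2x, R(x) = 6, and match powers of x.
Initial conditions: a_0 = 3, a_1 = -1.
Setting the coefficient of each power of x to zero and solving order by order (substituting the coefficients already found):
  x^0: 2 a_2 + 6 a_0 = 0  ->  2 a_2 = -6 a_0 = -18  ->  a_2 = -9
  x^1: 6 a_3 + 4 a_1 = 0  ->  6 a_3 = -4 a_1 = 4  ->  a_3 = 2/3
  x^2: 12 a_4 + 2 a_2 = 0  ->  12 a_4 = -2 a_2 = 18  ->  a_4 = 3/2
  x^3: 20 a_5 = 0  ->  a_5 = 0
  x^4: 30 a_6 - 2 a_4 = 0  ->  30 a_6 = 2 a_4 = 3  ->  a_6 = 1/10
Truncated series: y(x) = 3 - x - 9 x^2 + (2/3) x^3 + (3/2) x^4 + (1/10) x^6 + O(x^7).

a_0 = 3; a_1 = -1; a_2 = -9; a_3 = 2/3; a_4 = 3/2; a_5 = 0; a_6 = 1/10


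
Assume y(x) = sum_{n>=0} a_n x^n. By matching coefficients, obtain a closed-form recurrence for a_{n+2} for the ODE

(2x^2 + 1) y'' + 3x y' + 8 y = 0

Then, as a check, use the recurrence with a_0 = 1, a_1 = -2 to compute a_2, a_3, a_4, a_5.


Substitute y = sum_n a_n x^n.
(1 + 2 x^2) y'' contributes (n+2)(n+1) a_{n+2} + 2 n(n-1) a_n at x^n.
3 x y'(x) contributes 3 n a_n at x^n.
8 y(x) contributes 8 a_n at x^n.
Matching x^n: (n+2)(n+1) a_{n+2} + (2 n(n-1) + 3 n + 8) a_n = 0.
Thus a_{n+2} = (-2 n(n-1) - 3 n - 8) / ((n+1)(n+2)) * a_n.

Check with a_0 = 1, a_1 = -2 (apply the recurrence for n = 0, 1, 2, 3): a_0 = 1, a_1 = -2, a_2 = -4, a_3 = 11/3, a_4 = 6, a_5 = -319/60.

a_(n+2) = (-2 n(n-1) - 3 n - 8) / ((n+1)(n+2)) * a_n; check: a_0 = 1, a_1 = -2, a_2 = -4, a_3 = 11/3, a_4 = 6, a_5 = -319/60


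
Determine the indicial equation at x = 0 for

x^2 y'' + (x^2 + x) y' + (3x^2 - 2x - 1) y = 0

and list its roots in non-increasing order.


Divide by x^2 to reach normal form y'' + P_1(x) y' + P_2(x) y = 0 with P_1(x) = 1 + 1/x and P_2(x) = 3 - 2/x - 1/x^2.
x = 0 is a singular point because the y'-coefficient 1 + 1/x has a pole at x = 0 and the y-coefficient 3 - 2/x - 1/x^2 has a pole at x = 0.
It is a regular singular point because x P_1(x) = p(x) = x + 1 and x^2 P_2(x) = q(x) = 3x^2 - 2x - 1 are polynomials, hence analytic at x = 0.
p(0) = 1,  q(0) = -1.
Indicial equation: r(r-1) + p(0) r + q(0) = 0, i.e. r^2 + (p(0) - 1) r + q(0) = 0, i.e. r^2 - 1 = 0.
Discriminant: (0)^2 - 4(-1) = 4, so r = (0 ± 2)/2.
Solving: r_1 = 1, r_2 = -1.

indicial: r^2 - 1 = 0; roots r_1 = 1, r_2 = -1


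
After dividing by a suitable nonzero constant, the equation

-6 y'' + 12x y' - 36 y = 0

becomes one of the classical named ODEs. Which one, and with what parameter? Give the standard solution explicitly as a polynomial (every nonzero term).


All three coefficients share the factor -6; dividing through by -6 gives  y'' - 2x y' + 6 y = 0.
This matches the Hermite equation y'' - 2x y' + 2n y = 0 with 2n = 6, so n = 3; the polynomial solution is H_3(x).
With y = sum_k a_k x^k, matching x^k gives (k+2)(k+1) a_{k+2} = 2(k - n) a_k = 2(k - 3) a_k. The right side vanishes at k = 3, so the series with the parity of 3 terminates at degree 3.
Standard normalization: leading coefficient of H_n is 2^n, so a_3 = 2^3 = 8. Work downward with a_k = (k+1)(k+2) a_{k+2} / (2(k - n)):
  a_1 = (2)(3)(8) / (2(1 - 3)) = 48/(-4) = -12
Hence H_3(x) = 8 x^3 - 12 x.

H_3(x); series = 8 x^3 - 12 x


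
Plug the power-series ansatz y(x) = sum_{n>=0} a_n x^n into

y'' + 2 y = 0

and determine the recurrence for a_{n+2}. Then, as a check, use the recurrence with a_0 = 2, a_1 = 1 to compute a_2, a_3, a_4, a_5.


Substitute y = sum_n a_n x^n into y'' + (const) y = 0.
y''(x) = sum_{n>=0} (n+2)(n+1) a_{n+2} x^n.
The ODE becomes sum_n [(n+2)(n+1) a_{n+2} + 2 a_n] x^n = 0.
Setting each coefficient to zero gives the recurrence:
  (n+2)(n+1) a_{n+2} + 2 a_n = 0,
  a_{n+2} = -2 / ((n+1)(n+2)) a_n.

Check with a_0 = 2, a_1 = 1 (apply the recurrence for n = 0, 1, 2, 3): a_0 = 2, a_1 = 1, a_2 = -2, a_3 = -1/3, a_4 = 1/3, a_5 = 1/30.

a_{n+2} = -2/((n+1)(n+2)) * a_n; check: a_0 = 2, a_1 = 1, a_2 = -2, a_3 = -1/3, a_4 = 1/3, a_5 = 1/30


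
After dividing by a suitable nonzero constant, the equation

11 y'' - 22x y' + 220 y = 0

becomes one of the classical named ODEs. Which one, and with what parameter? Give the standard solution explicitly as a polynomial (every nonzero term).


All three coefficients share the factor 11; dividing through by 11 gives  y'' - 2x y' + 20 y = 0.
This matches the Hermite equation y'' - 2x y' + 2n y = 0 with 2n = 20, so n = 10; the polynomial solution is H_10(x).
With y = sum_k a_k x^k, matching x^k gives (k+2)(k+1) a_{k+2} = 2(k - n) a_k = 2(k - 10) a_k. The right side vanishes at k = 10, so the series with the parity of 10 terminates at degree 10.
Standard normalization: leading coefficient of H_n is 2^n, so a_10 = 2^10 = 1024. Work downward with a_k = (k+1)(k+2) a_{k+2} / (2(k - n)):
  a_8 = (9)(10)(1024) / (2(8 - 10)) = 92160/(-4) = -23040
  a_6 = (7)(8)(-23040) / (2(6 - 10)) = -1290240/(-8) = 161280
  a_4 = (5)(6)(161280) / (2(4 - 10)) = 4838400/(-12) = -403200
  a_2 = (3)(4)(-403200) / (2(2 - 10)) = -4838400/(-16) = 302400
  a_0 = (1)(2)(302400) / (2(0 - 10)) = 604800/(-20) = -30240
Hence H_10(x) = 1024 x^10 - 23040 x^8 + 161280 x^6 - 403200 x^4 + 302400 x^2 - 30240.

H_10(x); series = 1024 x^10 - 23040 x^8 + 161280 x^6 - 403200 x^4 + 302400 x^2 - 30240


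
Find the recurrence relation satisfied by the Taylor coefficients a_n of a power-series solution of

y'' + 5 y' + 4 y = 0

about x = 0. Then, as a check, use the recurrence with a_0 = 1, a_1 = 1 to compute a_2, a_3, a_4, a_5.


Substitute y = sum_n a_n x^n.
y''(x) has coefficient (n+2)(n+1) a_{n+2} at x^n;
5 y'(x) has coefficient 5 (n+1) a_{n+1} at x^n;
4 y(x) has coefficient 4 a_n at x^n.
Matching x^n: (n+2)(n+1) a_{n+2} + 5 (n+1) a_{n+1} + 4 a_n = 0.
Thus a_{n+2} = [-5 (n+1) a_{n+1} - 4 a_n] / ((n+1)(n+2)).

Check with a_0 = 1, a_1 = 1 (apply the recurrence for n = 0, 1, 2, 3): a_0 = 1, a_1 = 1, a_2 = -9/2, a_3 = 41/6, a_4 = -169/24, a_5 = 227/40.

a_(n+2) = [-5 (n+1) a_(n+1) - 4 a_n] / ((n+1)(n+2)); check: a_0 = 1, a_1 = 1, a_2 = -9/2, a_3 = 41/6, a_4 = -169/24, a_5 = 227/40


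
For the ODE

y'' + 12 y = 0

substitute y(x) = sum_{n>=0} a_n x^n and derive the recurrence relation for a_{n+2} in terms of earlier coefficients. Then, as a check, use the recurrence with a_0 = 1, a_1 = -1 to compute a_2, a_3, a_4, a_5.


Substitute y = sum_n a_n x^n into y'' + (const) y = 0.
y''(x) = sum_{n>=0} (n+2)(n+1) a_{n+2} x^n.
The ODE becomes sum_n [(n+2)(n+1) a_{n+2} + 12 a_n] x^n = 0.
Setting each coefficient to zero gives the recurrence:
  (n+2)(n+1) a_{n+2} + 12 a_n = 0,
  a_{n+2} = -12 / ((n+1)(n+2)) a_n.

Check with a_0 = 1, a_1 = -1 (apply the recurrence for n = 0, 1, 2, 3): a_0 = 1, a_1 = -1, a_2 = -6, a_3 = 2, a_4 = 6, a_5 = -6/5.

a_{n+2} = -12/((n+1)(n+2)) * a_n; check: a_0 = 1, a_1 = -1, a_2 = -6, a_3 = 2, a_4 = 6, a_5 = -6/5


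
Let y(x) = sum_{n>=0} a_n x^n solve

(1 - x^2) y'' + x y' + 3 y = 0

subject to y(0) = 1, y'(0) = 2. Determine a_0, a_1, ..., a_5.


Ansatz: y(x) = sum_{n>=0} a_n x^n, so y'(x) = sum_{n>=1} n a_n x^(n-1) and y''(x) = sum_{n>=2} n(n-1) a_n x^(n-2).
Substitute into P(x) y'' + Q(x) y' + R(x) y = 0 with P(x) = 1 - x^2, Q(x) = x, R(x) = 3, and match powers of x.
Initial conditions: a_0 = 1, a_1 = 2.
Setting the coefficient of each power of x to zero and solving order by order (substituting the coefficients already found):
  x^0: 2 a_2 + 3 a_0 = 0  ->  2 a_2 = -3 a_0 = -3  ->  a_2 = -3/2
  x^1: 6 a_3 + 4 a_1 = 0  ->  6 a_3 = -4 a_1 = -8  ->  a_3 = -4/3
  x^2: 12 a_4 + 3 a_2 = 0  ->  12 a_4 = -3 a_2 = 9/2  ->  a_4 = 3/8
  x^3: 20 a_5 = 0  ->  a_5 = 0
Truncated series: y(x) = 1 + 2 x - (3/2) x^2 - (4/3) x^3 + (3/8) x^4 + O(x^6).

a_0 = 1; a_1 = 2; a_2 = -3/2; a_3 = -4/3; a_4 = 3/8; a_5 = 0


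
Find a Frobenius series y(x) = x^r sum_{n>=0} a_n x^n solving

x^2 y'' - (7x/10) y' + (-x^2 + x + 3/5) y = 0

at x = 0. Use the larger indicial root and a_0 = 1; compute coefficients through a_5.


Write in Frobenius form y'' + (p(x)/x) y' + (q(x)/x^2) y = 0:
  p(x) = -7/10,  q(x) = -x^2 + x + 3/5.
Indicial equation: r(r-1) + (-7/10) r + (3/5) = 0 -> roots r_1 = 6/5, r_2 = 1/2.
Take r = r_1 = 6/5. Let y(x) = x^r sum_{n>=0} a_n x^n with a_0 = 1.
Substitute y = x^r sum a_n x^n and match x^{r+n}. The recurrence is
  D(n) a_n + 1 a_{n-1} - 1 a_{n-2} = 0,  where D(n) = (r+n)(r+n-1) + (-7/10)(r+n) + (3/5).
  a_n = [-1 a_{n-1} + 1 a_{n-2}] / D(n).
Since the indicial polynomial factors as (r - r_1)(r - r_2), D(n) = (r_1 + n - r_1)(r_1 + n - r_2) = n(n + 7/10).
Evaluating step by step (a_0 = 1):
  n = 1: D(1) = 1(1 + 7/10) = 17/10; numerator = -1(1) = -1; a_1 = (-1)/(17/10) = -10/17
  n = 2: D(2) = 2(2 + 7/10) = 27/5; numerator = -1(-10/17) + 1(1) = 27/17; a_2 = (27/17)/(27/5) = 5/17
  n = 3: D(3) = 3(3 + 7/10) = 111/10; numerator = -1(5/17) + 1(-10/17) = -15/17; a_3 = (-15/17)/(111/10) = -50/629
  n = 4: D(4) = 4(4 + 7/10) = 94/5; numerator = -1(-50/629) + 1(5/17) = 235/629; a_4 = (235/629)/(94/5) = 25/1258
  n = 5: D(5) = 5(5 + 7/10) = 57/2; numerator = -1(25/1258) + 1(-50/629) = -125/1258; a_5 = (-125/1258)/(57/2) = -125/35853

r = 6/5; a_0 = 1; a_1 = -10/17; a_2 = 5/17; a_3 = -50/629; a_4 = 25/1258; a_5 = -125/35853


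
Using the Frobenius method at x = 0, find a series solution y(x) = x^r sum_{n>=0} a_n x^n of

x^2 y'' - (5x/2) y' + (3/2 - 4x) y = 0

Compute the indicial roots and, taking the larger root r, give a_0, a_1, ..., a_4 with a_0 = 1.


Write in Frobenius form y'' + (p(x)/x) y' + (q(x)/x^2) y = 0:
  p(x) = -5/2,  q(x) = 3/2 - 4x.
Indicial equation: r(r-1) + (-5/2) r + (3/2) = 0 -> roots r_1 = 3, r_2 = 1/2.
Take r = r_1 = 3. Let y(x) = x^r sum_{n>=0} a_n x^n with a_0 = 1.
Substitute y = x^r sum a_n x^n and match x^{r+n}. The recurrence is
  D(n) a_n - 4 a_{n-1} = 0,  where D(n) = (r+n)(r+n-1) + (-5/2)(r+n) + (3/2).
  a_n = 4 / D(n) * a_{n-1}.
Since the indicial polynomial factors as (r - r_1)(r - r_2), D(n) = (r_1 + n - r_1)(r_1 + n - r_2) = n(n + 5/2).
Evaluating step by step (a_0 = 1):
  n = 1: D(1) = 1(1 + 5/2) = 7/2; numerator = 4(1) = 4; a_1 = (4)/(7/2) = 8/7
  n = 2: D(2) = 2(2 + 5/2) = 9; numerator = 4(8/7) = 32/7; a_2 = (32/7)/(9) = 32/63
  n = 3: D(3) = 3(3 + 5/2) = 33/2; numerator = 4(32/63) = 128/63; a_3 = (128/63)/(33/2) = 256/2079
  n = 4: D(4) = 4(4 + 5/2) = 26; numerator = 4(256/2079) = 1024/2079; a_4 = (1024/2079)/(26) = 512/27027

r = 3; a_0 = 1; a_1 = 8/7; a_2 = 32/63; a_3 = 256/2079; a_4 = 512/27027


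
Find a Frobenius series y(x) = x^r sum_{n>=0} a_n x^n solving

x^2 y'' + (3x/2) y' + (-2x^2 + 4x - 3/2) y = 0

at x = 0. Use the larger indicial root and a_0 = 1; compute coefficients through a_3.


Write in Frobenius form y'' + (p(x)/x) y' + (q(x)/x^2) y = 0:
  p(x) = 3/2,  q(x) = -2x^2 + 4x - 3/2.
Indicial equation: r(r-1) + (3/2) r + (-3/2) = 0 -> roots r_1 = 1, r_2 = -3/2.
Take r = r_1 = 1. Let y(x) = x^r sum_{n>=0} a_n x^n with a_0 = 1.
Substitute y = x^r sum a_n x^n and match x^{r+n}. The recurrence is
  D(n) a_n + 4 a_{n-1} - 2 a_{n-2} = 0,  where D(n) = (r+n)(r+n-1) + (3/2)(r+n) + (-3/2).
  a_n = [-4 a_{n-1} + 2 a_{n-2}] / D(n).
Since the indicial polynomial factors as (r - r_1)(r - r_2), D(n) = (r_1 + n - r_1)(r_1 + n - r_2) = n(n + 5/2).
Evaluating step by step (a_0 = 1):
  n = 1: D(1) = 1(1 + 5/2) = 7/2; numerator = -4(1) = -4; a_1 = (-4)/(7/2) = -8/7
  n = 2: D(2) = 2(2 + 5/2) = 9; numerator = -4(-8/7) + 2(1) = 46/7; a_2 = (46/7)/(9) = 46/63
  n = 3: D(3) = 3(3 + 5/2) = 33/2; numerator = -4(46/63) + 2(-8/7) = -328/63; a_3 = (-328/63)/(33/2) = -656/2079

r = 1; a_0 = 1; a_1 = -8/7; a_2 = 46/63; a_3 = -656/2079


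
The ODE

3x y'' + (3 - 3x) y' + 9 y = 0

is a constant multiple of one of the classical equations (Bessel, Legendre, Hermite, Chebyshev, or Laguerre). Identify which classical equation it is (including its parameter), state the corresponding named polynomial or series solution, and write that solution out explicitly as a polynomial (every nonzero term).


All three coefficients share the factor 3; dividing through by 3 gives  x y'' + (1 - x) y' + 3 y = 0.
This matches the Laguerre equation x y'' + (1 - x) y' + n y = 0 with n = 3; the polynomial solution is L_3(x).
With y = sum_k a_k x^k, matching x^k gives (k+1)k a_{k+1} + (k+1) a_{k+1} - k a_k + n a_k = 0, i.e. (k+1)^2 a_{k+1} = (k - n) a_k = (k - 3) a_k. The right side vanishes at k = 3, so the series terminates at degree 3.
Standard normalization L_n(0) = 1 gives a_0 = 1. Work upward with a_{k+1} = (k - 3) a_k / (k+1)^2:
  a_1 = (0 - 3)(1) / 1^2 = -3/1 = -3
  a_2 = (1 - 3)(-3) / 2^2 = 6/4 = 3/2
  a_3 = (2 - 3)(3/2) / 3^2 = (-3/2)/9 = -1/6
Hence L_3(x) = -x^3/6 + 3 x^2/2 - 3 x + 1.

L_3(x); series = -x^3/6 + 3 x^2/2 - 3 x + 1


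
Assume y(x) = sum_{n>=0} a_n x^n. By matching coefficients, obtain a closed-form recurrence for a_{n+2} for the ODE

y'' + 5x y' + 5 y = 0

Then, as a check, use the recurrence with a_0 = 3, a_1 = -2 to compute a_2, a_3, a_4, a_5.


Substitute y = sum_n a_n x^n.
y''(x) has coefficient (n+2)(n+1) a_{n+2} at x^n;
5 x y'(x) has coefficient 5 n a_n at x^n (shift);
5 y(x) has coefficient 5 a_n at x^n.
Matching x^n: (n+2)(n+1) a_{n+2} + (5n + 5) a_n = 0.
Thus a_{n+2} = (-5n - 5) / ((n+1)(n+2)) * a_n.

Check with a_0 = 3, a_1 = -2 (apply the recurrence for n = 0, 1, 2, 3): a_0 = 3, a_1 = -2, a_2 = -15/2, a_3 = 10/3, a_4 = 75/8, a_5 = -10/3.

a_(n+2) = (-5n - 5) / ((n+1)(n+2)) * a_n; check: a_0 = 3, a_1 = -2, a_2 = -15/2, a_3 = 10/3, a_4 = 75/8, a_5 = -10/3


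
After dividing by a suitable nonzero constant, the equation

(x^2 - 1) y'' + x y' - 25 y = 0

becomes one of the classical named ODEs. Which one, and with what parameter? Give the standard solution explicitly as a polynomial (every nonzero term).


All three coefficients share the factor -1; dividing through by -1 gives  (1 - x^2) y'' - x y' + 25 y = 0.
This matches the Chebyshev equation (1 - x^2) y'' - x y' + n^2 y = 0 (note the -x y' term, not -2x y') with n^2 = 25, so n = 5; the polynomial solution is T_5(x).
With y = sum_k a_k x^k, matching x^k gives (k+2)(k+1) a_{k+2} = (k^2 - n^2) a_k = (k - 5)(k + 5) a_k. The right side vanishes at k = 5, so the series with the parity of 5 terminates at degree 5.
Standard normalization: leading coefficient of T_n is 2^(n-1), so a_5 = 2^4 = 16. Work downward with a_k = (k+1)(k+2) a_{k+2} / ((k - 5)(k + 5)):
  a_3 = (4)(5)(16) / ((3 - 5)(3 + 5)) = 320/(-16) = -20
  a_1 = (2)(3)(-20) / ((1 - 5)(1 + 5)) = -120/(-24) = 5
Hence T_5(x) = 16 x^5 - 20 x^3 + 5 x.

T_5(x); series = 16 x^5 - 20 x^3 + 5 x


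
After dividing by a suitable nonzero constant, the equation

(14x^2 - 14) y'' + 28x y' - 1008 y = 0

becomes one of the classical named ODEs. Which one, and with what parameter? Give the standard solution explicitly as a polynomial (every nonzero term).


All three coefficients share the factor -14; dividing through by -14 gives  (1 - x^2) y'' - 2x y' + 72 y = 0.
This matches the Legendre equation (1 - x^2) y'' - 2x y' + n(n+1) y = 0 (note the -2x y' term) with n(n+1) = 72, so n = 8; the polynomial solution is P_8(x).
With y = sum_k a_k x^k, matching x^k gives (k+2)(k+1) a_{k+2} = [k(k+1) - n(n+1)] a_k = (k - 8)(k + 9) a_k. The right side vanishes at k = 8, so the series with the parity of 8 terminates at degree 8.
Standard normalization (P_n(1) = 1): leading coefficient (2n)!/(2^n (n!)^2) = 20922789888000/(256*1625702400) = 6435/128, so a_8 = 6435/128. Work downward with a_k = (k+1)(k+2) a_{k+2} / ((k - 8)(k + 9)):
  a_6 = (7)(8)(6435/128) / ((6 - 8)(6 + 9)) = (45045/16)/(-30) = -3003/32
  a_4 = (5)(6)(-3003/32) / ((4 - 8)(4 + 9)) = (-45045/16)/(-52) = 3465/64
  a_2 = (3)(4)(3465/64) / ((2 - 8)(2 + 9)) = (10395/16)/(-66) = -315/32
  a_0 = (1)(2)(-315/32) / ((0 - 8)(0 + 9)) = (-315/16)/(-72) = 35/128
Hence P_8(x) = 6435 x^8/128 - 3003 x^6/32 + 3465 x^4/64 - 315 x^2/32 + 35/128.

P_8(x); series = 6435 x^8/128 - 3003 x^6/32 + 3465 x^4/64 - 315 x^2/32 + 35/128


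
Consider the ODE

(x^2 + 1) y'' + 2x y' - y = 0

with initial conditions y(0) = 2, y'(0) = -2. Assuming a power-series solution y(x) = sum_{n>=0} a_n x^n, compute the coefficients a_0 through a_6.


Ansatz: y(x) = sum_{n>=0} a_n x^n, so y'(x) = sum_{n>=1} n a_n x^(n-1) and y''(x) = sum_{n>=2} n(n-1) a_n x^(n-2).
Substitute into P(x) y'' + Q(x) y' + R(x) y = 0 with P(x) = x^2 + 1, Q(x) = 2x, R(x) = -1, and match powers of x.
Initial conditions: a_0 = 2, a_1 = -2.
Setting the coefficient of each power of x to zero and solving order by order (substituting the coefficients already found):
  x^0: 2 a_2 - a_0 = 0  ->  2 a_2 = a_0 = 2  ->  a_2 = 1
  x^1: 6 a_3 + a_1 = 0  ->  6 a_3 = -a_1 = 2  ->  a_3 = 1/3
  x^2: 12 a_4 + 5 a_2 = 0  ->  12 a_4 = -5 a_2 = -5  ->  a_4 = -5/12
  x^3: 20 a_5 + 11 a_3 = 0  ->  20 a_5 = -11 a_3 = -11/3  ->  a_5 = -11/60
  x^4: 30 a_6 + 19 a_4 = 0  ->  30 a_6 = -19 a_4 = 95/12  ->  a_6 = 19/72
Truncated series: y(x) = 2 - 2 x + x^2 + (1/3) x^3 - (5/12) x^4 - (11/60) x^5 + (19/72) x^6 + O(x^7).

a_0 = 2; a_1 = -2; a_2 = 1; a_3 = 1/3; a_4 = -5/12; a_5 = -11/60; a_6 = 19/72


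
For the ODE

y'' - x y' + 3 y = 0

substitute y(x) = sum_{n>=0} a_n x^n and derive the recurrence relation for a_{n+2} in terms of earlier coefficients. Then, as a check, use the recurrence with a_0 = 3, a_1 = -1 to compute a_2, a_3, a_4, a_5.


Substitute y = sum_n a_n x^n.
y''(x) has coefficient (n+2)(n+1) a_{n+2} at x^n;
-x y'(x) has coefficient -n a_n at x^n (shift);
3 y(x) has coefficient 3 a_n at x^n.
Matching x^n: (n+2)(n+1) a_{n+2} + (-n + 3) a_n = 0.
Thus a_{n+2} = (n - 3) / ((n+1)(n+2)) * a_n.

Check with a_0 = 3, a_1 = -1 (apply the recurrence for n = 0, 1, 2, 3): a_0 = 3, a_1 = -1, a_2 = -9/2, a_3 = 1/3, a_4 = 3/8, a_5 = 0.

a_(n+2) = (n - 3) / ((n+1)(n+2)) * a_n; check: a_0 = 3, a_1 = -1, a_2 = -9/2, a_3 = 1/3, a_4 = 3/8, a_5 = 0


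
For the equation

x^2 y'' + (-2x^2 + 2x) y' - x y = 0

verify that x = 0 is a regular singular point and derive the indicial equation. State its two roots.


Divide by x^2 to reach normal form y'' + P_1(x) y' + P_2(x) y = 0 with P_1(x) = -2 + 2/x and P_2(x) = -1/x.
x = 0 is a singular point because the y'-coefficient -2 + 2/x has a pole at x = 0 and the y-coefficient -1/x has a pole at x = 0.
It is a regular singular point because x P_1(x) = p(x) = 2 - 2x and x^2 P_2(x) = q(x) = -x are polynomials, hence analytic at x = 0.
p(0) = 2,  q(0) = 0.
Indicial equation: r(r-1) + p(0) r + q(0) = 0, i.e. r^2 + (p(0) - 1) r + q(0) = 0, i.e. r^2 + 1 r = 0.
Discriminant: (1)^2 - 4(0) = 1, so r = (-1 ± 1)/2.
Solving: r_1 = 0, r_2 = -1.

indicial: r^2 + 1 r = 0; roots r_1 = 0, r_2 = -1


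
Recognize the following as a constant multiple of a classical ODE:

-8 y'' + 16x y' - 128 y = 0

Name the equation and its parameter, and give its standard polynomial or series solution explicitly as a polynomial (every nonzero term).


All three coefficients share the factor -8; dividing through by -8 gives  y'' - 2x y' + 16 y = 0.
This matches the Hermite equation y'' - 2x y' + 2n y = 0 with 2n = 16, so n = 8; the polynomial solution is H_8(x).
With y = sum_k a_k x^k, matching x^k gives (k+2)(k+1) a_{k+2} = 2(k - n) a_k = 2(k - 8) a_k. The right side vanishes at k = 8, so the series with the parity of 8 terminates at degree 8.
Standard normalization: leading coefficient of H_n is 2^n, so a_8 = 2^8 = 256. Work downward with a_k = (k+1)(k+2) a_{k+2} / (2(k - n)):
  a_6 = (7)(8)(256) / (2(6 - 8)) = 14336/(-4) = -3584
  a_4 = (5)(6)(-3584) / (2(4 - 8)) = -107520/(-8) = 13440
  a_2 = (3)(4)(13440) / (2(2 - 8)) = 161280/(-12) = -13440
  a_0 = (1)(2)(-13440) / (2(0 - 8)) = -26880/(-16) = 1680
Hence H_8(x) = 256 x^8 - 3584 x^6 + 13440 x^4 - 13440 x^2 + 1680.

H_8(x); series = 256 x^8 - 3584 x^6 + 13440 x^4 - 13440 x^2 + 1680


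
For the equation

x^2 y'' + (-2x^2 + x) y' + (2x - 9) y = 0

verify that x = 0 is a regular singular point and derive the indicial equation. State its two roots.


Divide by x^2 to reach normal form y'' + P_1(x) y' + P_2(x) y = 0 with P_1(x) = -2 + 1/x and P_2(x) = 2/x - 9/x^2.
x = 0 is a singular point because the y'-coefficient -2 + 1/x has a pole at x = 0 and the y-coefficient 2/x - 9/x^2 has a pole at x = 0.
It is a regular singular point because x P_1(x) = p(x) = 1 - 2x and x^2 P_2(x) = q(x) = 2x - 9 are polynomials, hence analytic at x = 0.
p(0) = 1,  q(0) = -9.
Indicial equation: r(r-1) + p(0) r + q(0) = 0, i.e. r^2 + (p(0) - 1) r + q(0) = 0, i.e. r^2 - 9 = 0.
Discriminant: (0)^2 - 4(-9) = 36, so r = (0 ± 6)/2.
Solving: r_1 = 3, r_2 = -3.

indicial: r^2 - 9 = 0; roots r_1 = 3, r_2 = -3


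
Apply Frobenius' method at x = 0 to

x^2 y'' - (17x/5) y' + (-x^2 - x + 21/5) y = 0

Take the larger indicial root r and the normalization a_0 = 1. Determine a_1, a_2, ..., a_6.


Write in Frobenius form y'' + (p(x)/x) y' + (q(x)/x^2) y = 0:
  p(x) = -17/5,  q(x) = -x^2 - x + 21/5.
Indicial equation: r(r-1) + (-17/5) r + (21/5) = 0 -> roots r_1 = 3, r_2 = 7/5.
Take r = r_1 = 3. Let y(x) = x^r sum_{n>=0} a_n x^n with a_0 = 1.
Substitute y = x^r sum a_n x^n and match x^{r+n}. The recurrence is
  D(n) a_n - 1 a_{n-1} - 1 a_{n-2} = 0,  where D(n) = (r+n)(r+n-1) + (-17/5)(r+n) + (21/5).
  a_n = [1 a_{n-1} + 1 a_{n-2}] / D(n).
Since the indicial polynomial factors as (r - r_1)(r - r_2), D(n) = (r_1 + n - r_1)(r_1 + n - r_2) = n(n + 8/5).
Evaluating step by step (a_0 = 1):
  n = 1: D(1) = 1(1 + 8/5) = 13/5; numerator = 1(1) = 1; a_1 = (1)/(13/5) = 5/13
  n = 2: D(2) = 2(2 + 8/5) = 36/5; numerator = 1(5/13) + 1(1) = 18/13; a_2 = (18/13)/(36/5) = 5/26
  n = 3: D(3) = 3(3 + 8/5) = 69/5; numerator = 1(5/26) + 1(5/13) = 15/26; a_3 = (15/26)/(69/5) = 25/598
  n = 4: D(4) = 4(4 + 8/5) = 112/5; numerator = 1(25/598) + 1(5/26) = 70/299; a_4 = (70/299)/(112/5) = 25/2392
  n = 5: D(5) = 5(5 + 8/5) = 33; numerator = 1(25/2392) + 1(25/598) = 125/2392; a_5 = (125/2392)/(33) = 125/78936
  n = 6: D(6) = 6(6 + 8/5) = 228/5; numerator = 1(125/78936) + 1(25/2392) = 475/39468; a_6 = (475/39468)/(228/5) = 125/473616

r = 3; a_0 = 1; a_1 = 5/13; a_2 = 5/26; a_3 = 25/598; a_4 = 25/2392; a_5 = 125/78936; a_6 = 125/473616


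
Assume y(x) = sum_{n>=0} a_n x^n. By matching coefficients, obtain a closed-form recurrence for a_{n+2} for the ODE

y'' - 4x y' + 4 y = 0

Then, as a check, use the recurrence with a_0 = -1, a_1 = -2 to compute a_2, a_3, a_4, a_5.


Substitute y = sum_n a_n x^n.
y''(x) has coefficient (n+2)(n+1) a_{n+2} at x^n;
-4 x y'(x) has coefficient -4 n a_n at x^n (shift);
4 y(x) has coefficient 4 a_n at x^n.
Matching x^n: (n+2)(n+1) a_{n+2} + (-4n + 4) a_n = 0.
Thus a_{n+2} = (4n - 4) / ((n+1)(n+2)) * a_n.

Check with a_0 = -1, a_1 = -2 (apply the recurrence for n = 0, 1, 2, 3): a_0 = -1, a_1 = -2, a_2 = 2, a_3 = 0, a_4 = 2/3, a_5 = 0.

a_(n+2) = (4n - 4) / ((n+1)(n+2)) * a_n; check: a_0 = -1, a_1 = -2, a_2 = 2, a_3 = 0, a_4 = 2/3, a_5 = 0
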